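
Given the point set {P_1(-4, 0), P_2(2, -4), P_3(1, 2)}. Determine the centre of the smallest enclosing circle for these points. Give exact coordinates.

Side lengths²: P_1P_2² = 52, P_1P_3² = 29, P_2P_3² = 37.
Since P_1P_2² = 52 < 37 + 29 = 66, the triangle is acute, so the smallest enclosing circle is the circumcircle.
Circumcentre = (-0.5625, -1.34375), r² = 13.6220703125.
Centre = (-0.5625, -1.34375).

(-0.5625, -1.34375)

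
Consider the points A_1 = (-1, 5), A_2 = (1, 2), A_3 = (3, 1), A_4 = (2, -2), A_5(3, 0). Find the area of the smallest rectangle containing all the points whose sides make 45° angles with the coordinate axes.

In coordinates u = x + y, v = x − y the rectangle is axis-aligned; the map (x,y)→(u,v) scales areas by 2.
u-values: 4, 3, 4, 0, 3; range = 4 − 0 = 4.
v-values: -6, -1, 2, 4, 3; range = 4 − (-6) = 10.
Area = (4 × 10) / 2 = 20.

20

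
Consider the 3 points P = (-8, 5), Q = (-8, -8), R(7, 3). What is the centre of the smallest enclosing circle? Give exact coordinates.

(-37/30, -1.5)

Side lengths²: PQ² = 169, PR² = 229, QR² = 346.
Since QR² = 346 < 229 + 169 = 398, the triangle is acute, so the smallest enclosing circle is the circumcircle.
Circumcentre = (-37/30, -1.5), r² = 39617/450.
Centre = (-37/30, -1.5).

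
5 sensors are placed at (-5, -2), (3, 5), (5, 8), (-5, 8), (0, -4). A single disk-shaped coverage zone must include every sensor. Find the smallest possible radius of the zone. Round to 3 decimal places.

By Welzl's lemma the MEC is supported by two points (diametrically opposite) or three points (on a circumcircle).
The farthest pair is (-5, -2)–(5, 8) with squared distance 200. The circle on this segment as diameter has centre (0, 3) and r² = 200/4 = 50.
Check (3, 5): distance² to centre = 13 ≤ 50, so it lies inside.
All remaining points lie in this disk, and no smaller disk contains both endpoints, so this is the minimum enclosing circle.
r = √50 ≈ 7.071.

7.071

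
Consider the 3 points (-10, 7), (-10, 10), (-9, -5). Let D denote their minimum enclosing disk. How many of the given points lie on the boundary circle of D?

2

Call the three points A, B, C in the order given.
Side lengths²: AB² = 9, AC² = 145, BC² = 226.
Since BC² = 226 ≥ 145 + 9 = 154, the angle opposite BC is not acute, so the smallest enclosing circle has BC as diameter.
Centre = midpoint of BC = (-9.5, 2.5), r² = 226/4 = 56.5.
The points at distance exactly r from the centre are (-10, 10), (-9, -5) — 2 points.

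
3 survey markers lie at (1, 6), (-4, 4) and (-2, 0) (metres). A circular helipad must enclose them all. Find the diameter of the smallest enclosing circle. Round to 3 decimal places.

6.731

Call the three points A, B, C in the order given.
Side lengths²: AB² = 29, AC² = 45, BC² = 20.
Since AC² = 45 < 29 + 20 = 49, the triangle is acute, so the smallest enclosing circle is the circumcircle.
Circumcentre = (-0.75, 3.125), r² = 11.328125.
Diameter = 2r = 2√(11.328125) ≈ 6.731.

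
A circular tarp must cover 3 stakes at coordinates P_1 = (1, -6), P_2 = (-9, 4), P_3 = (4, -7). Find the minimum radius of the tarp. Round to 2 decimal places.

Side lengths²: P_1P_2² = 200, P_1P_3² = 10, P_2P_3² = 290.
Since P_2P_3² = 290 ≥ 200 + 10 = 210, the angle opposite P_2P_3 is not acute, so the smallest enclosing circle has P_2P_3 as diameter.
Centre = midpoint of P_2P_3 = (-2.5, -1.5), r² = 290/4 = 72.5.
r = √(72.5) ≈ 8.51.

8.51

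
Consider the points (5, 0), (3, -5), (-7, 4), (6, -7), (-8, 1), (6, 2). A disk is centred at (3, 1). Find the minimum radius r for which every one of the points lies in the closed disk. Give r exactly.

11

The required radius is the distance from (3, 1) to the farthest point.
Squared distances: 5, 36, 109, 73, 121, 10.
Maximum is 121, attained at (-8, 1).
r = √121 = 11.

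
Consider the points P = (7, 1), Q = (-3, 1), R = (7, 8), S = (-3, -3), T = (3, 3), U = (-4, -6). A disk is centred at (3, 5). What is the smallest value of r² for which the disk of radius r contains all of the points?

The required radius is the distance from (3, 5) to the farthest point.
Squared distances: 32, 52, 25, 100, 4, 170.
Maximum is 170, attained at U.

170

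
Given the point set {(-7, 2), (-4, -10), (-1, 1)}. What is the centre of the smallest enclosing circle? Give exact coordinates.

(-225/46, -177/46)

Call the three points A, B, C in the order given.
Side lengths²: AB² = 153, AC² = 37, BC² = 130.
Since AB² = 153 < 130 + 37 = 167, the triangle is acute, so the smallest enclosing circle is the circumcircle.
Circumcentre = (-225/46, -177/46), r² = 40885/1058.
Centre = (-225/46, -177/46).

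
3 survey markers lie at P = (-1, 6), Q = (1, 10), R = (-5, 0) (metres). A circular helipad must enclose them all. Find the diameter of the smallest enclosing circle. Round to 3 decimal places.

11.662

Side lengths²: PQ² = 20, PR² = 52, QR² = 136.
Since QR² = 136 ≥ 52 + 20 = 72, the angle opposite QR is not acute, so the smallest enclosing circle has QR as diameter.
Centre = midpoint of QR = (-2, 5), r² = 136/4 = 34.
Diameter = 2r = 2√34 ≈ 11.662.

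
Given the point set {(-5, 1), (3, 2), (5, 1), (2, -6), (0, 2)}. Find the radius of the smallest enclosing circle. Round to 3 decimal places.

The minimum enclosing circle of a finite set is fixed by two of the points (as a diameter) or three (as a circumcircle).
The minimum enclosing circle is determined by three boundary points: (-5, 1), (5, 1), (2, -6).
Their circumcentre is (0, -1) with r² = 29.
The farthest remaining point (3, 2) is at distance² 18 ≤ 29.
r = √29 ≈ 5.385.

5.385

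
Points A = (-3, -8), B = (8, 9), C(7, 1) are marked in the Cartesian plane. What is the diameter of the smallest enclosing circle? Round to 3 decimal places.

Side lengths²: AB² = 410, AC² = 181, BC² = 65.
Since AB² = 410 ≥ 181 + 65 = 246, the angle opposite AB is not acute, so the smallest enclosing circle has AB as diameter.
Centre = midpoint of AB = (2.5, 0.5), r² = 410/4 = 102.5.
Diameter = 2r = 2√(102.5) ≈ 20.248.

20.248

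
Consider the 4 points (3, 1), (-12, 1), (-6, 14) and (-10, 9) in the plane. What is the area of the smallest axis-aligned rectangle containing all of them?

195

x ranges over [-12, 3], width 15.
y ranges over [1, 14], height 13.
Area = 15 × 13 = 195.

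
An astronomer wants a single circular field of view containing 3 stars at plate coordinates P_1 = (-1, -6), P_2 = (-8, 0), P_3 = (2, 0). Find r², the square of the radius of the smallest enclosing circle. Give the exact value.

Side lengths²: P_1P_2² = 85, P_1P_3² = 45, P_2P_3² = 100.
Since P_2P_3² = 100 < 85 + 45 = 130, the triangle is acute, so the smallest enclosing circle is the circumcircle.
Circumcentre = (-3, -1.25), r² = 26.5625.

26.5625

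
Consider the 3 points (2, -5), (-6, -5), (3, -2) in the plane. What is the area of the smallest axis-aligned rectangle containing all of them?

x ranges over [-6, 3], width 9.
y ranges over [-5, -2], height 3.
Area = 9 × 3 = 27.

27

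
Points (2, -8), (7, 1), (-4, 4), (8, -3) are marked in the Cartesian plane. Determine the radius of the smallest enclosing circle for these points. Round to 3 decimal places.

The minimum enclosing circle is determined by three boundary points: (2, -8), (-4, 4), (8, -3).
Their circumcentre is (20/17, -31/34) with r² = 58865/1156.
The farthest remaining point (7, 1) is at distance² 43429/1156 ≤ 58865/1156.
r = √(58865/1156) ≈ 7.136.

7.136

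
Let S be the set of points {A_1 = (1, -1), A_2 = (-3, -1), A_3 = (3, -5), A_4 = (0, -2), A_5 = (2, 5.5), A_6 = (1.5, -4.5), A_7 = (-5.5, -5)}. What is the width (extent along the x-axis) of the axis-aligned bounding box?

max x = 3, min x = -5.5, so width = 8.5.

8.5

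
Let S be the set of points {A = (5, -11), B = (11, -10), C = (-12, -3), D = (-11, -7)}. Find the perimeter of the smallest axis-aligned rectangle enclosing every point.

62

Width = max x − min x = 11 − (-12) = 23.
Height = max y − min y = -3 − (-11) = 8.
Perimeter = 2(23 + 8) = 62.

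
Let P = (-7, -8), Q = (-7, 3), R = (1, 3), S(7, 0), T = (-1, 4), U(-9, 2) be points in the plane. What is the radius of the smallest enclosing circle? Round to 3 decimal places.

The minimum enclosing circle is determined by three boundary points: P, S, U.
Their circumcentre is (-4/3, -5/3) with r² = 650/9.
The farthest remaining point Q is at distance² 485/9 ≤ 650/9.
r = √(650/9) ≈ 8.498.

8.498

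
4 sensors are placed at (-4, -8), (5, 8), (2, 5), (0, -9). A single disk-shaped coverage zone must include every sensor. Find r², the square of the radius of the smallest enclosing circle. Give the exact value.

84.25

The minimum enclosing circle of a finite set is fixed by two of the points (as a diameter) or three (as a circumcircle).
The farthest pair is (-4, -8)–(5, 8) with squared distance 337. The circle on this segment as diameter has centre (0.5, 0) and r² = 337/4 = 84.25.
Check (2, 5): distance² to centre = 27.25 ≤ 84.25, so it lies inside.
All remaining points lie in this disk, and no smaller disk contains both endpoints, so this is the minimum enclosing circle.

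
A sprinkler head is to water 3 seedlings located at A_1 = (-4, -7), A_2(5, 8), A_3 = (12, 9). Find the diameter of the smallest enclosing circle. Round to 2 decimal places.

22.63

Side lengths²: A_1A_2² = 306, A_1A_3² = 512, A_2A_3² = 50.
Since A_1A_3² = 512 ≥ 306 + 50 = 356, the angle opposite A_1A_3 is not acute, so the smallest enclosing circle has A_1A_3 as diameter.
Centre = midpoint of A_1A_3 = (4, 1), r² = 512/4 = 128.
Diameter = 2r = 2√128 ≈ 22.63.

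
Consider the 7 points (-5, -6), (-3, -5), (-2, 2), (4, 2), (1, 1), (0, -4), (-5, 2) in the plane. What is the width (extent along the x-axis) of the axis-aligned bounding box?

9

max x = 4, min x = -5, so width = 9.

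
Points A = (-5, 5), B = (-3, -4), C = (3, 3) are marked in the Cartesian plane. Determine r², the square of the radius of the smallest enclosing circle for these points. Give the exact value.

Side lengths²: AB² = 85, AC² = 68, BC² = 85.
Since BC² = 85 < 85 + 68 = 153, the triangle is acute, so the smallest enclosing circle is the circumcircle.
Circumcentre = (-1.75, 1), r² = 26.5625.

26.5625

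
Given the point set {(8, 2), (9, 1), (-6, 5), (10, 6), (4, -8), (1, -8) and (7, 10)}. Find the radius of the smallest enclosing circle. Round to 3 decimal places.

9.564

A smallest enclosing disk is always determined by at most three of the input points on its boundary.
The minimum enclosing circle is determined by three boundary points: (-6, 5), (1, -8), (7, 10).
Their circumcentre is (97/34, 47/34) with r² = 52865/578.
The farthest remaining point (4, -8) is at distance² 51641/578 ≤ 52865/578.
r = √(52865/578) ≈ 9.564.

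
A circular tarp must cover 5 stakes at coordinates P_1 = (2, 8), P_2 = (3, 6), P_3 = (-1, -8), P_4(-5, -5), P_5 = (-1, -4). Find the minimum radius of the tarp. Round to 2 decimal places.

The farthest pair is P_1–P_3 with squared distance 265. The circle on this segment as diameter has centre (0.5, 0) and r² = 265/4 = 66.25.
Check P_2: distance² to centre = 42.25 ≤ 66.25, so it lies inside.
All remaining points lie in this disk, and no smaller disk contains both endpoints, so this is the minimum enclosing circle.
r = √(66.25) ≈ 8.14.

8.14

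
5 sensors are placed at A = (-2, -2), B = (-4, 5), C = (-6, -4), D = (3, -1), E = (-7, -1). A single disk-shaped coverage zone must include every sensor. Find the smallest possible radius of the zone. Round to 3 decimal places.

5.376

By Welzl's lemma the MEC is supported by two points (diametrically opposite) or three points (on a circumcircle).
The minimum enclosing circle is determined by three boundary points: B, C, D.
Their circumcentre is (-2.3, -0.1) with r² = 28.9.
The farthest remaining point E is at distance² 22.9 ≤ 28.9.
r = √(28.9) ≈ 5.376.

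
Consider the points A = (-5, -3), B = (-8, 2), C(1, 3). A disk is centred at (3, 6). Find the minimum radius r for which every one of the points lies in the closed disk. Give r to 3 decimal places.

12.042

The required radius is the distance from (3, 6) to the farthest point.
Squared distances: 145, 137, 13.
Maximum is 145, attained at A.
r = √145 ≈ 12.042.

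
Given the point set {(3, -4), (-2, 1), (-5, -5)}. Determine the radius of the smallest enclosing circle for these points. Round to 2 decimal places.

Call the three points A, B, C in the order given.
Side lengths²: AB² = 50, AC² = 65, BC² = 45.
Since AC² = 65 < 50 + 45 = 95, the triangle is acute, so the smallest enclosing circle is the circumcircle.
Circumcentre = (-7/6, -19/6), r² = 325/18.
r = √(325/18) ≈ 4.25.

4.25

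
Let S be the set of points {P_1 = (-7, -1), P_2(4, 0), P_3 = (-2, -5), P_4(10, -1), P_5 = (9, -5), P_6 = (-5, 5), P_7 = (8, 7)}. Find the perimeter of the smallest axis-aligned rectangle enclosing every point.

Width = max x − min x = 10 − (-7) = 17.
Height = max y − min y = 7 − (-5) = 12.
Perimeter = 2(17 + 12) = 58.

58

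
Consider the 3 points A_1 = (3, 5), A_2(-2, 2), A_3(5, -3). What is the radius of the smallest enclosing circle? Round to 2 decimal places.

Side lengths²: A_1A_2² = 34, A_1A_3² = 68, A_2A_3² = 74.
Since A_2A_3² = 74 < 68 + 34 = 102, the triangle is acute, so the smallest enclosing circle is the circumcircle.
Circumcentre = (52/23, 13/23), r² = 10693/529.
r = √(10693/529) ≈ 4.50.

4.50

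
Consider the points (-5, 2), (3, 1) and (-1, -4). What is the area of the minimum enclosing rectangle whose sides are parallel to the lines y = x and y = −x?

45

In coordinates u = x + y, v = x − y the rectangle is axis-aligned; the map (x,y)→(u,v) scales areas by 2.
u-values: -3, 4, -5; range = 4 − (-5) = 9.
v-values: -7, 2, 3; range = 3 − (-7) = 10.
Area = (9 × 10) / 2 = 45.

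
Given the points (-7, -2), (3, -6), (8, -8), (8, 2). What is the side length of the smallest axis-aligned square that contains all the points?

The bounding box has width 15 and height 10.
An axis-aligned square enclosing the set must have side ≥ max(width, height).
So the minimum side is max(15, 10) = 15.

15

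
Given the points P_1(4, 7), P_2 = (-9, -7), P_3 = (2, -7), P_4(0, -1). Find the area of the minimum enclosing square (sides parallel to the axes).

196

The bounding box has width 13 and height 14.
An axis-aligned square enclosing the set must have side ≥ max(width, height).
So the minimum side is max(13, 14) = 14.
Area = 14² = 196.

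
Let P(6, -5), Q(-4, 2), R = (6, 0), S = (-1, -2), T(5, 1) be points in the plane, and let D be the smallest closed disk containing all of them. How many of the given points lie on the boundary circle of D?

2

The minimum enclosing circle of a finite set is fixed by two of the points (as a diameter) or three (as a circumcircle).
The farthest pair is P–Q with squared distance 149. The circle on this segment as diameter has centre (1, -1.5) and r² = 149/4 = 37.25.
Check R: distance² to centre = 27.25 ≤ 37.25, so it lies inside.
All remaining points lie in this disk, and no smaller disk contains both endpoints, so this is the minimum enclosing circle.
The points at distance exactly r from the centre are P, Q — 2 points.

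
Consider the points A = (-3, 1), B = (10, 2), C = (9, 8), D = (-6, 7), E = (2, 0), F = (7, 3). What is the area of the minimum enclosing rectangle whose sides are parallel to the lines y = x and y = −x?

In coordinates u = x + y, v = x − y the rectangle is axis-aligned; the map (x,y)→(u,v) scales areas by 2.
u-values: -2, 12, 17, 1, 2, 10; range = 17 − (-2) = 19.
v-values: -4, 8, 1, -13, 2, 4; range = 8 − (-13) = 21.
Area = (19 × 21) / 2 = 199.5.

199.5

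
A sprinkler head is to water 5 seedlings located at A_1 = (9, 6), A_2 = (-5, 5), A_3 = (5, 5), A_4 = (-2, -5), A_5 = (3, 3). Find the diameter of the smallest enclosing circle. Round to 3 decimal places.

The minimum enclosing circle is determined by three boundary points: A_1, A_2, A_4.
Their circumcentre is (59/26, 45/26) with r² = 21473/338.
The farthest remaining point A_3 is at distance² 6133/338 ≤ 21473/338.
Diameter = 2r = 2√(21473/338) ≈ 15.941.

15.941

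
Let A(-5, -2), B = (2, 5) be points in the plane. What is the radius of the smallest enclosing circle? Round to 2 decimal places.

4.95

The smallest circle enclosing two points has them as diameter endpoints.
Centre = midpoint = (-1.5, 1.5); r² = |AB|²/4 = 98/4 = 24.5.
r = √(24.5) ≈ 4.95.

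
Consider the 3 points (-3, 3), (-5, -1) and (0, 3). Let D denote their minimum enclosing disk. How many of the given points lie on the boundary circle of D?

Call the three points A, B, C in the order given.
Side lengths²: AB² = 20, AC² = 9, BC² = 41.
Since BC² = 41 ≥ 20 + 9 = 29, the angle opposite BC is not acute, so the smallest enclosing circle has BC as diameter.
Centre = midpoint of BC = (-2.5, 1), r² = 41/4 = 10.25.
The points at distance exactly r from the centre are (-5, -1), (0, 3) — 2 points.

2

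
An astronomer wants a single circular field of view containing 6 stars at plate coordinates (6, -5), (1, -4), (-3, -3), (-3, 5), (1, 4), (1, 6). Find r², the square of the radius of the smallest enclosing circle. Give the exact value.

By Welzl's lemma the MEC is supported by two points (diametrically opposite) or three points (on a circumcircle).
The farthest pair is (6, -5)–(-3, 5) with squared distance 181. The circle on this segment as diameter has centre (1.5, 0) and r² = 181/4 = 45.25.
Check (1, -4): distance² to centre = 16.25 ≤ 45.25, so it lies inside.
All remaining points lie in this disk, and no smaller disk contains both endpoints, so this is the minimum enclosing circle.

45.25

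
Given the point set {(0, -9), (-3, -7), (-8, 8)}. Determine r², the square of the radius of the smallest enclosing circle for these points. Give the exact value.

88.25

Call the three points A, B, C in the order given.
Side lengths²: AB² = 13, AC² = 353, BC² = 250.
Since AC² = 353 ≥ 250 + 13 = 263, the angle opposite AC is not acute, so the smallest enclosing circle has AC as diameter.
Centre = midpoint of AC = (-4, -0.5), r² = 353/4 = 88.25.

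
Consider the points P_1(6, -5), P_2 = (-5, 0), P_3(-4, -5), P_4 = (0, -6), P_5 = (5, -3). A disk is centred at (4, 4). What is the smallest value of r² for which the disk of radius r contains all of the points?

145

The required radius is the distance from (4, 4) to the farthest point.
Squared distances: 85, 97, 145, 116, 50.
Maximum is 145, attained at P_3.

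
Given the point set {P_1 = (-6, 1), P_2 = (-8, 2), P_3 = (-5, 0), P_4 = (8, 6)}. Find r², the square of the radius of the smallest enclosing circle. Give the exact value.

68

The farthest pair is P_2–P_4 with squared distance 272. The circle on this segment as diameter has centre (0, 4) and r² = 272/4 = 68.
Check P_1: distance² to centre = 45 ≤ 68, so it lies inside.
All remaining points lie in this disk, and no smaller disk contains both endpoints, so this is the minimum enclosing circle.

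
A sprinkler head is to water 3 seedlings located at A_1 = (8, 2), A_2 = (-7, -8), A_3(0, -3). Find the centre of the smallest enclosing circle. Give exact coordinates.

Side lengths²: A_1A_2² = 325, A_1A_3² = 89, A_2A_3² = 74.
Since A_1A_2² = 325 ≥ 89 + 74 = 163, the angle opposite A_1A_2 is not acute, so the smallest enclosing circle has A_1A_2 as diameter.
Centre = midpoint of A_1A_2 = (0.5, -3), r² = 325/4 = 81.25.
Centre = (0.5, -3).

(0.5, -3)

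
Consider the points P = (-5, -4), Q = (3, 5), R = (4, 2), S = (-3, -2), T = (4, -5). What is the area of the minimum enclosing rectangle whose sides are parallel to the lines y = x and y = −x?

In coordinates u = x + y, v = x − y the rectangle is axis-aligned; the map (x,y)→(u,v) scales areas by 2.
u-values: -9, 8, 6, -5, -1; range = 8 − (-9) = 17.
v-values: -1, -2, 2, -1, 9; range = 9 − (-2) = 11.
Area = (17 × 11) / 2 = 93.5.

93.5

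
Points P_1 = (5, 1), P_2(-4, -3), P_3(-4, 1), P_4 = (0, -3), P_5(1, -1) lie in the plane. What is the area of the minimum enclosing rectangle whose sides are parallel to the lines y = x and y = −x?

58.5

In coordinates u = x + y, v = x − y the rectangle is axis-aligned; the map (x,y)→(u,v) scales areas by 2.
u-values: 6, -7, -3, -3, 0; range = 6 − (-7) = 13.
v-values: 4, -1, -5, 3, 2; range = 4 − (-5) = 9.
Area = (13 × 9) / 2 = 58.5.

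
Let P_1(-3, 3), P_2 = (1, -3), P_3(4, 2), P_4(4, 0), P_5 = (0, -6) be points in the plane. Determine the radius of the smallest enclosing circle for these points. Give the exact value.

The minimum enclosing circle is determined by three boundary points: P_1, P_3, P_5.
Their circumcentre is (0, -1) with r² = 25.
The farthest remaining point P_4 is at distance² 17 ≤ 25.
r = √25 = 5.

5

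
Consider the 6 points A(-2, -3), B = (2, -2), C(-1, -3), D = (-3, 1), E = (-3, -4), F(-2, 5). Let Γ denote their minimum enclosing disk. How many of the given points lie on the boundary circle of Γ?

The minimum enclosing circle of a finite set is fixed by two of the points (as a diameter) or three (as a circumcircle).
The minimum enclosing circle is determined by three boundary points: B, E, F.
Their circumcentre is (-161/86, 37/86) with r² = 77285/3698.
The farthest remaining point C is at distance² 46325/3698 ≤ 77285/3698.
The points at distance exactly r from the centre are B, E, F — 3 points.

3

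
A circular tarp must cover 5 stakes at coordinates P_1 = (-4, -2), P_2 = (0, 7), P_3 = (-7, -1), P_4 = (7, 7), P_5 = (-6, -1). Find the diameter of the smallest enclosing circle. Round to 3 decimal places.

The farthest pair is P_3–P_4 with squared distance 260. The circle on this segment as diameter has centre (0, 3) and r² = 260/4 = 65.
Check P_1: distance² to centre = 41 ≤ 65, so it lies inside.
All remaining points lie in this disk, and no smaller disk contains both endpoints, so this is the minimum enclosing circle.
Diameter = 2r = 2√65 ≈ 16.125.

16.125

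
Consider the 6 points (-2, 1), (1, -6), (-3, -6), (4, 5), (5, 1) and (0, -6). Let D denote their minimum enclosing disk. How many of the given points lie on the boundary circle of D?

The minimum enclosing circle of a finite set is fixed by two of the points (as a diameter) or three (as a circumcircle).
The farthest pair is (-3, -6)–(4, 5) with squared distance 170. The circle on this segment as diameter has centre (0.5, -0.5) and r² = 170/4 = 42.5.
Check (-2, 1): distance² to centre = 8.5 ≤ 42.5, so it lies inside.
All remaining points lie in this disk, and no smaller disk contains both endpoints, so this is the minimum enclosing circle.
The points at distance exactly r from the centre are (-3, -6), (4, 5) — 2 points.

2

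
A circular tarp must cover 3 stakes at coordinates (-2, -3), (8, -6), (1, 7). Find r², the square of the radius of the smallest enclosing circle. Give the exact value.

54.5

Call the three points A, B, C in the order given.
Side lengths²: AB² = 109, AC² = 109, BC² = 218.
Since BC² = 218 ≥ 109 + 109 = 218, the angle opposite BC is not acute, so the smallest enclosing circle has BC as diameter.
Centre = midpoint of BC = (4.5, 0.5), r² = 218/4 = 54.5.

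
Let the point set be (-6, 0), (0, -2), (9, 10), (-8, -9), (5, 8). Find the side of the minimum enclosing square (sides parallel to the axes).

19

The bounding box has width 17 and height 19.
An axis-aligned square enclosing the set must have side ≥ max(width, height).
So the minimum side is max(17, 19) = 19.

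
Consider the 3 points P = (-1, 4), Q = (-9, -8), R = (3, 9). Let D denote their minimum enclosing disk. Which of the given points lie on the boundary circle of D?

Side lengths²: PQ² = 208, PR² = 41, QR² = 433.
Since QR² = 433 ≥ 208 + 41 = 249, the angle opposite QR is not acute, so the smallest enclosing circle has QR as diameter.
Centre = midpoint of QR = (-3, 0.5), r² = 433/4 = 108.25.
The points at distance exactly r from the centre are Q, R — 2 points.

Q, R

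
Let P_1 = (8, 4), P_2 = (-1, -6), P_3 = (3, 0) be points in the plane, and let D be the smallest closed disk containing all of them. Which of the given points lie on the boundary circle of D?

Side lengths²: P_1P_2² = 181, P_1P_3² = 41, P_2P_3² = 52.
Since P_1P_2² = 181 ≥ 52 + 41 = 93, the angle opposite P_1P_2 is not acute, so the smallest enclosing circle has P_1P_2 as diameter.
Centre = midpoint of P_1P_2 = (3.5, -1), r² = 181/4 = 45.25.
The points at distance exactly r from the centre are P_1, P_2 — 2 points.

P_1, P_2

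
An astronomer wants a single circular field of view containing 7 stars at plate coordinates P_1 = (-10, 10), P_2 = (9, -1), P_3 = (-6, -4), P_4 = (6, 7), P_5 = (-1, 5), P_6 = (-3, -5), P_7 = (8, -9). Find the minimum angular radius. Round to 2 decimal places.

The minimum enclosing circle of a finite set is fixed by two of the points (as a diameter) or three (as a circumcircle).
The farthest pair is P_1–P_7 with squared distance 685. The circle on this segment as diameter has centre (-1, 0.5) and r² = 685/4 = 171.25.
Check P_2: distance² to centre = 102.25 ≤ 171.25, so it lies inside.
All remaining points lie in this disk, and no smaller disk contains both endpoints, so this is the minimum enclosing circle.
r = √(171.25) ≈ 13.09.

13.09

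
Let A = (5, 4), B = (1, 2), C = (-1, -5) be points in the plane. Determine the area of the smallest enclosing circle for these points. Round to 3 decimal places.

91.892

Side lengths²: AB² = 20, AC² = 117, BC² = 53.
Since AC² = 117 ≥ 53 + 20 = 73, the angle opposite AC is not acute, so the smallest enclosing circle has AC as diameter.
Centre = midpoint of AC = (2, -0.5), r² = 117/4 = 29.25.
Area = π·r² = π·29.25 ≈ 91.892.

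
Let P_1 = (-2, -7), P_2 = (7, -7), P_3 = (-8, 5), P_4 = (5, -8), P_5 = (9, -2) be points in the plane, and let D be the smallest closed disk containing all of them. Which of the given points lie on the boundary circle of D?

The farthest pair is P_2–P_3 with squared distance 369. The circle on this segment as diameter has centre (-0.5, -1) and r² = 369/4 = 92.25.
Check P_1: distance² to centre = 38.25 ≤ 92.25, so it lies inside.
All remaining points lie in this disk, and no smaller disk contains both endpoints, so this is the minimum enclosing circle.
The points at distance exactly r from the centre are P_2, P_3 — 2 points.

P_2, P_3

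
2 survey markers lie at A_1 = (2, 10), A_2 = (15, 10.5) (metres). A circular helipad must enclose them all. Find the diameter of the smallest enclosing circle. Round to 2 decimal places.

The smallest circle enclosing two points has them as diameter endpoints.
Centre = midpoint = (8.5, 10.25); r² = |A_1A_2|²/4 = 169.25/4 = 42.3125.
Diameter = 2r = 2√(42.3125) ≈ 13.01.

13.01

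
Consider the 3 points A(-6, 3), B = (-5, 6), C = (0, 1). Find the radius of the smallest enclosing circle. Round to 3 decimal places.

3.536

Side lengths²: AB² = 10, AC² = 40, BC² = 50.
Since BC² = 50 ≥ 40 + 10 = 50, the angle opposite BC is not acute, so the smallest enclosing circle has BC as diameter.
Centre = midpoint of BC = (-2.5, 3.5), r² = 50/4 = 12.5.
r = √(12.5) ≈ 3.536.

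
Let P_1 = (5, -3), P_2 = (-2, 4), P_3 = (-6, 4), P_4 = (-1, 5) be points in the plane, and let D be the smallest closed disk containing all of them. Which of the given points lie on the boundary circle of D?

A smallest enclosing disk is always determined by at most three of the input points on its boundary.
The farthest pair is P_1–P_3 with squared distance 170. The circle on this segment as diameter has centre (-0.5, 0.5) and r² = 170/4 = 42.5.
Check P_2: distance² to centre = 14.5 ≤ 42.5, so it lies inside.
All remaining points lie in this disk, and no smaller disk contains both endpoints, so this is the minimum enclosing circle.
The points at distance exactly r from the centre are P_1, P_3 — 2 points.

P_1, P_3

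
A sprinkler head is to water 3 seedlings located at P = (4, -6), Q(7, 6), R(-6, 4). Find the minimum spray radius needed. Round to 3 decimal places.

7.669

Side lengths²: PQ² = 153, PR² = 200, QR² = 173.
Since PR² = 200 < 173 + 153 = 326, the triangle is acute, so the smallest enclosing circle is the circumcircle.
Circumcentre = (1.1, 1.1), r² = 58.82.
r = √(58.82) ≈ 7.669.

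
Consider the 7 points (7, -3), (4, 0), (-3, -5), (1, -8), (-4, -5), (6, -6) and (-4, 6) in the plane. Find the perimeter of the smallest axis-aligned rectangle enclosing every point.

Width = max x − min x = 7 − (-4) = 11.
Height = max y − min y = 6 − (-8) = 14.
Perimeter = 2(11 + 14) = 50.

50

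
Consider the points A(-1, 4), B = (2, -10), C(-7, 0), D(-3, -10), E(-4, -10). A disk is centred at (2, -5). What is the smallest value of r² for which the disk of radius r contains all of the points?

106

The required radius is the distance from (2, -5) to the farthest point.
Squared distances: 90, 25, 106, 50, 61.
Maximum is 106, attained at C.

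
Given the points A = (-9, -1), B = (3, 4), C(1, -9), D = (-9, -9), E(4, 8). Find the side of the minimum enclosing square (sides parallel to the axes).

The bounding box has width 13 and height 17.
An axis-aligned square enclosing the set must have side ≥ max(width, height).
So the minimum side is max(13, 17) = 17.

17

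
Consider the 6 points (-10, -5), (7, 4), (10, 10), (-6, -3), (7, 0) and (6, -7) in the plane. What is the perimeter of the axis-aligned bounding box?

74

Width = max x − min x = 10 − (-10) = 20.
Height = max y − min y = 10 − (-7) = 17.
Perimeter = 2(20 + 17) = 74.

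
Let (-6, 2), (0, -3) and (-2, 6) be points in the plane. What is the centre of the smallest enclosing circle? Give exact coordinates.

(-31/22, 31/22)

Call the three points A, B, C in the order given.
Side lengths²: AB² = 61, AC² = 32, BC² = 85.
Since BC² = 85 < 61 + 32 = 93, the triangle is acute, so the smallest enclosing circle is the circumcircle.
Circumcentre = (-31/22, 31/22), r² = 5185/242.
Centre = (-31/22, 31/22).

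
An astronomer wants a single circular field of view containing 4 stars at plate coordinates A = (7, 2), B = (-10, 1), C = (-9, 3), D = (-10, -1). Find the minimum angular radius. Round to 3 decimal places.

The farthest pair is A–D with squared distance 298. The circle on this segment as diameter has centre (-1.5, 0.5) and r² = 298/4 = 74.5.
Check B: distance² to centre = 72.5 ≤ 74.5, so it lies inside.
All remaining points lie in this disk, and no smaller disk contains both endpoints, so this is the minimum enclosing circle.
r = √(74.5) ≈ 8.631.

8.631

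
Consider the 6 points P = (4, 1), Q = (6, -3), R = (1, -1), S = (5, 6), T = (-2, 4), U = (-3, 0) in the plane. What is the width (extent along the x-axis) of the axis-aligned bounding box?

9

max x = 6, min x = -3, so width = 9.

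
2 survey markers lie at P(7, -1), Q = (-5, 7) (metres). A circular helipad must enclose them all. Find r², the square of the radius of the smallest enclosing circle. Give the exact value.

52

The smallest circle enclosing two points has them as diameter endpoints.
Centre = midpoint = (1, 3); r² = |PQ|²/4 = 208/4 = 52.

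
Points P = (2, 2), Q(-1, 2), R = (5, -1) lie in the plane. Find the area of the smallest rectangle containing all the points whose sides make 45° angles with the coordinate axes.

13.5

In coordinates u = x + y, v = x − y the rectangle is axis-aligned; the map (x,y)→(u,v) scales areas by 2.
u-values: 4, 1, 4; range = 4 − 1 = 3.
v-values: 0, -3, 6; range = 6 − (-3) = 9.
Area = (3 × 9) / 2 = 13.5.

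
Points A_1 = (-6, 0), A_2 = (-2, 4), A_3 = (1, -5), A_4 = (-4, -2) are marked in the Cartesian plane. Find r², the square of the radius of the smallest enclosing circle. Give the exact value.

23.125

By Welzl's lemma the MEC is supported by two points (diametrically opposite) or three points (on a circumcircle).
The minimum enclosing circle is determined by three boundary points: A_1, A_2, A_3.
Their circumcentre is (-1.25, -0.75) with r² = 23.125.
The farthest remaining point A_4 is at distance² 9.125 ≤ 23.125.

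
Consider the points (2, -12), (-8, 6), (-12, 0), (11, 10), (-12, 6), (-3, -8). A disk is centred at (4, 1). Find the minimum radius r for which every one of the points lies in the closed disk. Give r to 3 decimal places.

The required radius is the distance from (4, 1) to the farthest point.
Squared distances: 173, 169, 257, 130, 281, 130.
Maximum is 281, attained at (-12, 6).
r = √281 ≈ 16.763.

16.763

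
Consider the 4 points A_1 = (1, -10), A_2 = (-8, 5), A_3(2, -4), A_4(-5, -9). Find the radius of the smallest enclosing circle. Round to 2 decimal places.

8.75

The minimum enclosing circle of a finite set is fixed by two of the points (as a diameter) or three (as a circumcircle).
The farthest pair is A_1–A_2 with squared distance 306. The circle on this segment as diameter has centre (-3.5, -2.5) and r² = 306/4 = 76.5.
Check A_3: distance² to centre = 32.5 ≤ 76.5, so it lies inside.
All remaining points lie in this disk, and no smaller disk contains both endpoints, so this is the minimum enclosing circle.
r = √(76.5) ≈ 8.75.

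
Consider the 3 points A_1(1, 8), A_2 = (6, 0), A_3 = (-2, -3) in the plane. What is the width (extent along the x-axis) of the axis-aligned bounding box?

8

max x = 6, min x = -2, so width = 8.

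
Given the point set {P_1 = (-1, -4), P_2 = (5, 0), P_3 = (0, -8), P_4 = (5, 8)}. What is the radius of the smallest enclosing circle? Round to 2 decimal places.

The farthest pair is P_3–P_4 with squared distance 281. The circle on this segment as diameter has centre (2.5, 0) and r² = 281/4 = 70.25.
Check P_1: distance² to centre = 28.25 ≤ 70.25, so it lies inside.
All remaining points lie in this disk, and no smaller disk contains both endpoints, so this is the minimum enclosing circle.
r = √(70.25) ≈ 8.38.

8.38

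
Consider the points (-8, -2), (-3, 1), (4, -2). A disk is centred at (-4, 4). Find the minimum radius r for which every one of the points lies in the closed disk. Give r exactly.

10

The required radius is the distance from (-4, 4) to the farthest point.
Squared distances: 52, 10, 100.
Maximum is 100, attained at (4, -2).
r = √100 = 10.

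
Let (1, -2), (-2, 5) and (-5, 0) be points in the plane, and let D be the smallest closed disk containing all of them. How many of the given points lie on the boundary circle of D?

Call the three points A, B, C in the order given.
Side lengths²: AB² = 58, AC² = 40, BC² = 34.
Since AB² = 58 < 40 + 34 = 74, the triangle is acute, so the smallest enclosing circle is the circumcircle.
Circumcentre = (-23/18, 7/6), r² = 2465/162.
The points at distance exactly r from the centre are (1, -2), (-2, 5), (-5, 0) — 3 points.

3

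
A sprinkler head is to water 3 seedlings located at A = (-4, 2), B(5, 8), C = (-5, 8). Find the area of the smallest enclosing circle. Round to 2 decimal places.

94.44

Side lengths²: AB² = 117, AC² = 37, BC² = 100.
Since AB² = 117 < 100 + 37 = 137, the triangle is acute, so the smallest enclosing circle is the circumcircle.
Circumcentre = (0, 5.75), r² = 30.0625.
Area = π·r² = π·30.0625 ≈ 94.44.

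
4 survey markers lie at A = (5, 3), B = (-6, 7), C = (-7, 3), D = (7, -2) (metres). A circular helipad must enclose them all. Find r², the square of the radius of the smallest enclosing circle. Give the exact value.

62.5

The minimum enclosing circle of a finite set is fixed by two of the points (as a diameter) or three (as a circumcircle).
The farthest pair is B–D with squared distance 250. The circle on this segment as diameter has centre (0.5, 2.5) and r² = 250/4 = 62.5.
Check A: distance² to centre = 20.5 ≤ 62.5, so it lies inside.
All remaining points lie in this disk, and no smaller disk contains both endpoints, so this is the minimum enclosing circle.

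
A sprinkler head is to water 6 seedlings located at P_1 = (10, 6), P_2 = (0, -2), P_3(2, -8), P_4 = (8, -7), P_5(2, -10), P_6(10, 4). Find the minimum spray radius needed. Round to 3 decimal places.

A smallest enclosing disk is always determined by at most three of the input points on its boundary.
The farthest pair is P_1–P_5 with squared distance 320. The circle on this segment as diameter has centre (6, -2) and r² = 320/4 = 80.
Check P_2: distance² to centre = 36 ≤ 80, so it lies inside.
All remaining points lie in this disk, and no smaller disk contains both endpoints, so this is the minimum enclosing circle.
r = √80 ≈ 8.944.

8.944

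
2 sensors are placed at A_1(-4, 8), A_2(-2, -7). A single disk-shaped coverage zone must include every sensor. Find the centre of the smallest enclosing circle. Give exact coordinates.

The smallest circle enclosing two points has them as diameter endpoints.
Centre = midpoint = (-3, 0.5); r² = |A_1A_2|²/4 = 229/4 = 57.25.
Centre = (-3, 0.5).

(-3, 0.5)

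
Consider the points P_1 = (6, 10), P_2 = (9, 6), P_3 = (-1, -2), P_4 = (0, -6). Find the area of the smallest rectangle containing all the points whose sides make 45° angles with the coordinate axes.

110

In coordinates u = x + y, v = x − y the rectangle is axis-aligned; the map (x,y)→(u,v) scales areas by 2.
u-values: 16, 15, -3, -6; range = 16 − (-6) = 22.
v-values: -4, 3, 1, 6; range = 6 − (-4) = 10.
Area = (22 × 10) / 2 = 110.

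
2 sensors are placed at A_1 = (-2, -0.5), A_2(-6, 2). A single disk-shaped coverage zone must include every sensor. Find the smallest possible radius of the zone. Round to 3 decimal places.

The smallest circle enclosing two points has them as diameter endpoints.
Centre = midpoint = (-4, 0.75); r² = |A_1A_2|²/4 = 22.25/4 = 5.5625.
r = √(5.5625) ≈ 2.358.

2.358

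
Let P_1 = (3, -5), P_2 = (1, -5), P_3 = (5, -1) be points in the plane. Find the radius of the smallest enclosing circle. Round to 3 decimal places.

2.828

Side lengths²: P_1P_2² = 4, P_1P_3² = 20, P_2P_3² = 32.
Since P_2P_3² = 32 ≥ 20 + 4 = 24, the angle opposite P_2P_3 is not acute, so the smallest enclosing circle has P_2P_3 as diameter.
Centre = midpoint of P_2P_3 = (3, -3), r² = 32/4 = 8.
r = √8 ≈ 2.828.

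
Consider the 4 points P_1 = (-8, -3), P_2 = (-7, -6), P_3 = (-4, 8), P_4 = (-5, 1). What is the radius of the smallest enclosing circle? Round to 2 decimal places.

By Welzl's lemma the MEC is supported by two points (diametrically opposite) or three points (on a circumcircle).
The farthest pair is P_2–P_3 with squared distance 205. The circle on this segment as diameter has centre (-5.5, 1) and r² = 205/4 = 51.25.
Check P_1: distance² to centre = 22.25 ≤ 51.25, so it lies inside.
All remaining points lie in this disk, and no smaller disk contains both endpoints, so this is the minimum enclosing circle.
r = √(51.25) ≈ 7.16.

7.16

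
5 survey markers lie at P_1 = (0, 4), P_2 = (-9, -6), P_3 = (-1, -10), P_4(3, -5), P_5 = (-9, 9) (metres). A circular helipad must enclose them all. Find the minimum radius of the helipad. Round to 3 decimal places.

10.308

By Welzl's lemma the MEC is supported by two points (diametrically opposite) or three points (on a circumcircle).
The farthest pair is P_3–P_5 with squared distance 425. The circle on this segment as diameter has centre (-5, -0.5) and r² = 425/4 = 106.25.
Check P_1: distance² to centre = 45.25 ≤ 106.25, so it lies inside.
All remaining points lie in this disk, and no smaller disk contains both endpoints, so this is the minimum enclosing circle.
r = √(106.25) ≈ 10.308.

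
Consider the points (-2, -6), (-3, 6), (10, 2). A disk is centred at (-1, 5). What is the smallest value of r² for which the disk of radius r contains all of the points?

130

The required radius is the distance from (-1, 5) to the farthest point.
Squared distances: 122, 5, 130.
Maximum is 130, attained at (10, 2).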